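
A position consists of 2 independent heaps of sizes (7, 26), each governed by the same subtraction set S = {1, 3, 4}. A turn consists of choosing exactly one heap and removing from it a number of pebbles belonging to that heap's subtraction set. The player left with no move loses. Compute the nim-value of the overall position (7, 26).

3

All heaps use S = {1, 3, 4}:
G(0) = 0
G(1) = mex{0} = 1
G(2) = mex{1} = 0
G(3) = mex{0,0} = 1
G(4) = mex{1,1,0} = 2
G(5) = mex{2,0,1} = 3
G(6) = mex{3,1,0} = 2
G(7) = mex{2,2,1} = 0
G(8) = mex{0,3,2} = 1
G(9) = mex{1,2,3} = 0
G(10) = mex{0,0,2} = 1
G(11) = mex{1,1,0} = 2
G(12) = mex{2,0,1} = 3
G(13) = mex{3,1,0} = 2
G(14) = mex{2,2,1} = 0
G(15) = mex{0,3,2} = 1
G(16) = mex{1,2,3} = 0
G(17) = mex{0,0,2} = 1
G(18) = mex{1,1,0} = 2
G(19) = mex{2,0,1} = 3
G(20) = mex{3,1,0} = 2
G(21) = mex{2,2,1} = 0
G(22) = mex{0,3,2} = 1
G(23) = mex{1,2,3} = 0
G(24) = mex{0,0,2} = 1
G(25) = mex{1,1,0} = 2
G(26) = mex{2,0,1} = 3
Heap A: G(7) = 0.
Heap B: G(26) = 3.
Combined Grundy value = 0 ⊕ 3 = 3.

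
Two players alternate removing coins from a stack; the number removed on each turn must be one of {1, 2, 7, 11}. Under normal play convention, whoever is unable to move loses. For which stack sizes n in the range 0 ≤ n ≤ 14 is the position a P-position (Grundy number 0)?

0, 3, 6, 9, 12

n :  0  1  2  3  4  5  6  7  8  9 10 11 12 13 14
G :  0  1  2  0  1  2  0  1  2  0  1  2  0  1  2
P-positions are exactly the n with G(n) = 0.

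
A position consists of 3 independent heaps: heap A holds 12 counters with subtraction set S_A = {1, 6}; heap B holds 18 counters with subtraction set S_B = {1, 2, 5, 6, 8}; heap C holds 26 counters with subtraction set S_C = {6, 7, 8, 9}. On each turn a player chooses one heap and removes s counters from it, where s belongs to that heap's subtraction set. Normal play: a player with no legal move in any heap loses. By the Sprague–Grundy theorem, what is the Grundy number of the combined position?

Heap A, S = {1, 6}:
n :  0  1  2  3  4  5  6  7  8  9 10 11 12
G :  0  1  0  1  0  1  2  0  1  0  1  0  1
G_A(12) = 1.
Heap B, S = {1, 2, 5, 6, 8}:
n :  0  1  2  3  4  5  6  7  8  9 10 11 12 13 14 15 16 17 18
G :  0  1  2  0  1  2  3  0  1  2  0  1  2  3  0  1  2  0  1
G_B(18) = 1.
Heap C, S = {6, 7, 8, 9}:
G(0) = 0
G(1) = mex{} = 0
G(2) = mex{} = 0
G(3) = mex{} = 0
G(4) = mex{} = 0
G(5) = mex{} = 0
G(6) = mex{0} = 1
G(7) = mex{0,0} = 1
G(8) = mex{0,0,0} = 1
G(9) = mex{0,0,0,0} = 1
G(10) = mex{0,0,0,0} = 1
G(11) = mex{0,0,0,0} = 1
G(12) = mex{1,0,0,0} = 2
G(13) = mex{1,1,0,0} = 2
G(14) = mex{1,1,1,0} = 2
G(15) = mex{1,1,1,1} = 0
G(16) = mex{1,1,1,1} = 0
G(17) = mex{1,1,1,1} = 0
G(18) = mex{2,1,1,1} = 0
G(19) = mex{2,2,1,1} = 0
G(20) = mex{2,2,2,1} = 0
G(21) = mex{0,2,2,2} = 1
G(22) = mex{0,0,2,2} = 1
G(23) = mex{0,0,0,2} = 1
G(24) = mex{0,0,0,0} = 1
G(25) = mex{0,0,0,0} = 1
G(26) = mex{0,0,0,0} = 1
G_C(26) = 1.
Combined Grundy value = 1 ⊕ 1 ⊕ 1 = 1.

1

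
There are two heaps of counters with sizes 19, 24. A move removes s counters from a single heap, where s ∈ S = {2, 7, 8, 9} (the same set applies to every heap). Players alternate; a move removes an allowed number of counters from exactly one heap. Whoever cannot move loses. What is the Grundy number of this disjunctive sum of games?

2

All heaps use S = {2, 7, 8, 9}:
G(0) = 0
G(1) = mex{} = 0
G(2) = mex{0} = 1
G(3) = mex{0} = 1
G(4) = mex{1} = 0
G(5) = mex{1} = 0
G(6) = mex{0} = 1
G(7) = mex{0,0} = 1
G(8) = mex{1,0,0} = 2
G(9) = mex{1,1,0,0} = 2
G(10) = mex{2,1,1,0} = 3
G(11) = mex{2,0,1,1} = 3
G(12) = mex{3,0,0,1} = 2
G(13) = mex{3,1,0,0} = 2
G(14) = mex{2,1,1,0} = 3
G(15) = mex{2,2,1,1} = 0
G(16) = mex{3,2,2,1} = 0
G(17) = mex{0,3,2,2} = 1
G(18) = mex{0,3,3,2} = 1
G(19) = mex{1,2,3,3} = 0
G(20) = mex{1,2,2,3} = 0
G(21) = mex{0,3,2,2} = 1
G(22) = mex{0,0,3,2} = 1
G(23) = mex{1,0,0,3} = 2
G(24) = mex{1,1,0,0} = 2
Heap A: G(19) = 0.
Heap B: G(24) = 2.
Combined Grundy value = 0 ⊕ 2 = 2.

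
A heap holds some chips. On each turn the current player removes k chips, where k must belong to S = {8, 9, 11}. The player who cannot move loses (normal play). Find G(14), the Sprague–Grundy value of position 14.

G(0) = 0
G(1) = mex{} = 0
G(2) = mex{} = 0
G(3) = mex{} = 0
G(4) = mex{} = 0
G(5) = mex{} = 0
G(6) = mex{} = 0
G(7) = mex{} = 0
G(8) = mex{0} = 1
G(9) = mex{0,0} = 1
G(10) = mex{0,0} = 1
G(11) = mex{0,0,0} = 1
G(12) = mex{0,0,0} = 1
G(13) = mex{0,0,0} = 1
G(14) = mex{0,0,0} = 1

1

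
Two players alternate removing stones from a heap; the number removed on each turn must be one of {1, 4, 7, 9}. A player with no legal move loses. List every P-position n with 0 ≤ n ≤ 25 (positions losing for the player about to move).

0, 2, 5, 8, 10, 13, 16, 18, 21, 24

n :  0  1  2  3  4  5  6  7  8  9 10 11 12 13 14 15 16 17 18 19 20 21 22 23 24 25
G :  0  1  0  1  2  0  1  2  0  1  0  1  2  0  1  2  0  1  0  1  2  0  1  2  0  1
P-positions are exactly the n with G(n) = 0.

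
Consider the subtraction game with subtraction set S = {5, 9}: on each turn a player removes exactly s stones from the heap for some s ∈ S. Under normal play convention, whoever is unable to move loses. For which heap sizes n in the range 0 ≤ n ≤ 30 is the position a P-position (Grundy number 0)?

0, 1, 2, 3, 4, 14, 15, 16, 17, 18, 28, 29, 30

n :  0  1  2  3  4  5  6  7  8  9 10 11 12 13 14 15 16 17 18 19 20 21 22 23 24 25 26 27 28 29 30
G :  0  0  0  0  0  1  1  1  1  1  2  2  2  2  0  0  0  0  0  1  1  1  1  1  2  2  2  2  0  0  0
P-positions are exactly the n with G(n) = 0.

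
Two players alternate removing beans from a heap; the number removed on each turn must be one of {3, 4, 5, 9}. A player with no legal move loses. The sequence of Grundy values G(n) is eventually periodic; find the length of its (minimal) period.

14

G(0) = 0
G(1) = mex{} = 0
G(2) = mex{} = 0
G(3) = mex{0} = 1
G(4) = mex{0,0} = 1
G(5) = mex{0,0,0} = 1
G(6) = mex{1,0,0} = 2
G(7) = mex{1,1,0} = 2
G(8) = mex{1,1,1} = 0
G(9) = mex{2,1,1,0} = 3
G(10) = mex{2,2,1,0} = 3
G(11) = mex{0,2,2,0} = 1
G(12) = mex{3,0,2,1} = 4
G(13) = mex{3,3,0,1} = 2
G(14) = mex{1,3,3,1} = 0
G(15) = mex{4,1,3,2} = 0
G(16) = mex{2,4,1,2} = 0
G(17) = mex{0,2,4,0} = 1
G(18) = mex{0,0,2,3} = 1
G(19) = mex{0,0,0,3} = 1
G(20) = mex{1,0,0,1} = 2
G(21) = mex{1,1,0,4} = 2
G(22) = mex{1,1,1,2} = 0
G(23) = mex{2,1,1,0} = 3
G(24) = mex{2,2,1,0} = 3
G(25) = mex{0,2,2,0} = 1
G(26) = mex{3,0,2,1} = 4
G(27) = mex{3,3,0,1} = 2
G(28) = mex{1,3,3,1} = 0
G(29) = mex{4,1,3,2} = 0
G(n+14) = G(n) holds for n = 0,…,8 (a full window of length max(S) = 9), so the sequence is purely periodic with period 14.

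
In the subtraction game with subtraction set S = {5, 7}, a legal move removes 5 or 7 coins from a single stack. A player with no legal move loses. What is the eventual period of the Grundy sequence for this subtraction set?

12

G(0) = 0
G(1) = mex{} = 0
G(2) = mex{} = 0
G(3) = mex{} = 0
G(4) = mex{} = 0
G(5) = mex{0} = 1
G(6) = mex{0} = 1
G(7) = mex{0,0} = 1
G(8) = mex{0,0} = 1
G(9) = mex{0,0} = 1
G(10) = mex{1,0} = 2
G(11) = mex{1,0} = 2
G(12) = mex{1,1} = 0
G(13) = mex{1,1} = 0
G(14) = mex{1,1} = 0
G(15) = mex{2,1} = 0
G(16) = mex{2,1} = 0
G(17) = mex{0,2} = 1
G(18) = mex{0,2} = 1
G(19) = mex{0,0} = 1
G(20) = mex{0,0} = 1
G(21) = mex{0,0} = 1
G(22) = mex{1,0} = 2
G(23) = mex{1,0} = 2
G(24) = mex{1,1} = 0
G(25) = mex{1,1} = 0
G(n+12) = G(n) holds for n = 0,…,6 (a full window of length max(S) = 7), so the sequence is purely periodic with period 12.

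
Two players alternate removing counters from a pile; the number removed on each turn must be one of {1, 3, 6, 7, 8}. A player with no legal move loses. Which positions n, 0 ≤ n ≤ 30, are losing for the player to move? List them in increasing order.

G(0) = 0
G(1) = mex{0} = 1
G(2) = mex{1} = 0
G(3) = mex{0,0} = 1
G(4) = mex{1,1} = 0
G(5) = mex{0,0} = 1
G(6) = mex{1,1,0} = 2
G(7) = mex{2,0,1,0} = 3
G(8) = mex{3,1,0,1,0} = 2
G(9) = mex{2,2,1,0,1} = 3
G(10) = mex{3,3,0,1,0} = 2
G(11) = mex{2,2,1,0,1} = 3
G(12) = mex{3,3,2,1,0} = 4
G(13) = mex{4,2,3,2,1} = 0
G(14) = mex{0,3,2,3,2} = 1
G(15) = mex{1,4,3,2,3} = 0
G(16) = mex{0,0,2,3,2} = 1
G(17) = mex{1,1,3,2,3} = 0
G(18) = mex{0,0,4,3,2} = 1
G(19) = mex{1,1,0,4,3} = 2
G(20) = mex{2,0,1,0,4} = 3
G(21) = mex{3,1,0,1,0} = 2
G(22) = mex{2,2,1,0,1} = 3
G(23) = mex{3,3,0,1,0} = 2
G(24) = mex{2,2,1,0,1} = 3
G(25) = mex{3,3,2,1,0} = 4
G(26) = mex{4,2,3,2,1} = 0
G(27) = mex{0,3,2,3,2} = 1
G(28) = mex{1,4,3,2,3} = 0
G(29) = mex{0,0,2,3,2} = 1
G(30) = mex{1,1,3,2,3} = 0
P-positions are exactly the n with G(n) = 0.

0, 2, 4, 13, 15, 17, 26, 28, 30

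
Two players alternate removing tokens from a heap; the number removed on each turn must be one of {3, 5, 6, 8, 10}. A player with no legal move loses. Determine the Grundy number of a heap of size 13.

0

n :  0  1  2  3  4  5  6  7  8  9 10 11 12 13
G :  0  0  0  1  1  1  2  2  2  3  3  3  4  0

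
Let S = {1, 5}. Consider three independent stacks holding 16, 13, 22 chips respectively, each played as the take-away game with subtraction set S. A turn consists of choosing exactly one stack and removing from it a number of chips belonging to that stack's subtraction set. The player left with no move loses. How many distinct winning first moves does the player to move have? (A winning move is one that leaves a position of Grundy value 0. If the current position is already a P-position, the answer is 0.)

6

All stacks use S = {1, 5}:
G(0) = 0
G(1) = mex{0} = 1
G(2) = mex{1} = 0
G(3) = mex{0} = 1
G(4) = mex{1} = 0
G(5) = mex{0,0} = 1
G(6) = mex{1,1} = 0
G(7) = mex{0,0} = 1
G(8) = mex{1,1} = 0
G(9) = mex{0,0} = 1
G(10) = mex{1,1} = 0
G(11) = mex{0,0} = 1
G(12) = mex{1,1} = 0
G(13) = mex{0,0} = 1
G(14) = mex{1,1} = 0
G(15) = mex{0,0} = 1
G(16) = mex{1,1} = 0
G(17) = mex{0,0} = 1
G(18) = mex{1,1} = 0
G(19) = mex{0,0} = 1
G(20) = mex{1,1} = 0
G(21) = mex{0,0} = 1
G(22) = mex{1,1} = 0
Stack A: G(16) = 0.
Stack B: G(13) = 1.
Stack C: G(22) = 0.
Combined Grundy value = 0 ⊕ 1 ⊕ 0 = 1.
A winning move leaves total XOR = 0, i.e. changes one component's Grundy value g to g ⊕ X where X is the current total.
Stack A: need g' = 0⊕1 = 1. Options: 16−1→G=1, 16−5→G=1. Hits: 2.
Stack B: need g' = 1⊕1 = 0. Options: 13−1→G=0, 13−5→G=0. Hits: 2.
Stack C: need g' = 0⊕1 = 1. Options: 22−1→G=1, 22−5→G=1. Hits: 2.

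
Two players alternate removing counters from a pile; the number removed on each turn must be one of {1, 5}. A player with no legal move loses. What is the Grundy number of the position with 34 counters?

0

G(0) = 0
G(1) = mex{0} = 1
G(2) = mex{1} = 0
G(3) = mex{0} = 1
G(4) = mex{1} = 0
G(5) = mex{0,0} = 1
G(6) = mex{1,1} = 0
G(7) = mex{0,0} = 1
G(8) = mex{1,1} = 0
G(9) = mex{0,0} = 1
G(10) = mex{1,1} = 0
G(11) = mex{0,0} = 1
G(12) = mex{1,1} = 0
G(13) = mex{0,0} = 1
G(14) = mex{1,1} = 0
G(15) = mex{0,0} = 1
G(16) = mex{1,1} = 0
G(17) = mex{0,0} = 1
G(18) = mex{1,1} = 0
G(19) = mex{0,0} = 1
G(20) = mex{1,1} = 0
G(21) = mex{0,0} = 1
G(22) = mex{1,1} = 0
G(23) = mex{0,0} = 1
G(24) = mex{1,1} = 0
G(25) = mex{0,0} = 1
G(26) = mex{1,1} = 0
G(27) = mex{0,0} = 1
G(28) = mex{1,1} = 0
G(29) = mex{0,0} = 1
G(30) = mex{1,1} = 0
G(31) = mex{0,0} = 1
G(32) = mex{1,1} = 0
G(33) = mex{0,0} = 1
G(34) = mex{1,1} = 0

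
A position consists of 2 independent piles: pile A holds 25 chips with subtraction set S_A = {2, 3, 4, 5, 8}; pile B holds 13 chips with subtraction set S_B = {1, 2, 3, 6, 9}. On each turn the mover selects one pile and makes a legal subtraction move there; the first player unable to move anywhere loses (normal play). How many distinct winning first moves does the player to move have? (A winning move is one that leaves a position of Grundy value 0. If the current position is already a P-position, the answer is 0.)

3

Pile A, S = {2, 3, 4, 5, 8}:
G(0) = 0
G(1) = mex{} = 0
G(2) = mex{0} = 1
G(3) = mex{0,0} = 1
G(4) = mex{1,0,0} = 2
G(5) = mex{1,1,0,0} = 2
G(6) = mex{2,1,1,0} = 3
G(7) = mex{2,2,1,1} = 0
G(8) = mex{3,2,2,1,0} = 4
G(9) = mex{0,3,2,2,0} = 1
G(10) = mex{4,0,3,2,1} = 5
G(11) = mex{1,4,0,3,1} = 2
G(12) = mex{5,1,4,0,2} = 3
G(13) = mex{2,5,1,4,2} = 0
G(14) = mex{3,2,5,1,3} = 0
G(15) = mex{0,3,2,5,0} = 1
G(16) = mex{0,0,3,2,4} = 1
G(17) = mex{1,0,0,3,1} = 2
G(18) = mex{1,1,0,0,5} = 2
G(19) = mex{2,1,1,0,2} = 3
G(20) = mex{2,2,1,1,3} = 0
G(21) = mex{3,2,2,1,0} = 4
G(22) = mex{0,3,2,2,0} = 1
G(23) = mex{4,0,3,2,1} = 5
G(24) = mex{1,4,0,3,1} = 2
G(25) = mex{5,1,4,0,2} = 3
G_A(25) = 3.
Pile B, S = {1, 2, 3, 6, 9}:
G(0) = 0
G(1) = mex{0} = 1
G(2) = mex{1,0} = 2
G(3) = mex{2,1,0} = 3
G(4) = mex{3,2,1} = 0
G(5) = mex{0,3,2} = 1
G(6) = mex{1,0,3,0} = 2
G(7) = mex{2,1,0,1} = 3
G(8) = mex{3,2,1,2} = 0
G(9) = mex{0,3,2,3,0} = 1
G(10) = mex{1,0,3,0,1} = 2
G(11) = mex{2,1,0,1,2} = 3
G(12) = mex{3,2,1,2,3} = 0
G(13) = mex{0,3,2,3,0} = 1
G_B(13) = 1.
Combined Grundy value = 3 ⊕ 1 = 2.
A winning move leaves total XOR = 0, i.e. changes one component's Grundy value g to g ⊕ X where X is the current total.
Pile A: need g' = 3⊕2 = 1. Options: 25−2→G=5, 25−3→G=1, 25−4→G=4, 25−5→G=0, 25−8→G=2. Hits: 1.
Pile B: need g' = 1⊕2 = 3. Options: 13−1→G=0, 13−2→G=3, 13−3→G=2, 13−6→G=3, 13−9→G=0. Hits: 2.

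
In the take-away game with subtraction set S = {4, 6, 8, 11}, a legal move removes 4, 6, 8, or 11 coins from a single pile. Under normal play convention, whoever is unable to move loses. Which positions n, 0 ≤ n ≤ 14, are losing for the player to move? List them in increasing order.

n :  0  1  2  3  4  5  6  7  8  9 10 11 12 13 14
G :  0  0  0  0  1  1  1  1  2  2  2  2  3  3  3
P-positions are exactly the n with G(n) = 0.

0, 1, 2, 3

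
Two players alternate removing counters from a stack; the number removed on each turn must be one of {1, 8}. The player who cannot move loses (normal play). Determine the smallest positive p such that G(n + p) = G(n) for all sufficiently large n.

9

G(0) = 0
G(1) = mex{0} = 1
G(2) = mex{1} = 0
G(3) = mex{0} = 1
G(4) = mex{1} = 0
G(5) = mex{0} = 1
G(6) = mex{1} = 0
G(7) = mex{0} = 1
G(8) = mex{1,0} = 2
G(9) = mex{2,1} = 0
G(10) = mex{0,0} = 1
G(11) = mex{1,1} = 0
G(12) = mex{0,0} = 1
G(13) = mex{1,1} = 0
G(14) = mex{0,0} = 1
G(15) = mex{1,1} = 0
G(16) = mex{0,2} = 1
G(17) = mex{1,0} = 2
G(18) = mex{2,1} = 0
G(19) = mex{0,0} = 1
G(n+9) = G(n) holds for n = 0,…,7 (a full window of length max(S) = 8), so the sequence is purely periodic with period 9.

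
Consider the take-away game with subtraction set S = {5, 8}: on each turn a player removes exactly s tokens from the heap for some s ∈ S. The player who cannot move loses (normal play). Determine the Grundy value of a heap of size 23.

2

n :  0  1  2  3  4  5  6  7  8  9 10 11 12 13 14 15 16 17 18 19 20 21 22 23
G :  0  0  0  0  0  1  1  1  1  1  2  2  2  0  0  0  0  0  1  1  1  1  1  2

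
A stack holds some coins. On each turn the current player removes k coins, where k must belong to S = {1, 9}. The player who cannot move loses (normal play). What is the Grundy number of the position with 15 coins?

G(0) = 0
G(1) = mex{0} = 1
G(2) = mex{1} = 0
G(3) = mex{0} = 1
G(4) = mex{1} = 0
G(5) = mex{0} = 1
G(6) = mex{1} = 0
G(7) = mex{0} = 1
G(8) = mex{1} = 0
G(9) = mex{0,0} = 1
G(10) = mex{1,1} = 0
G(11) = mex{0,0} = 1
G(12) = mex{1,1} = 0
G(13) = mex{0,0} = 1
G(14) = mex{1,1} = 0
G(15) = mex{0,0} = 1

1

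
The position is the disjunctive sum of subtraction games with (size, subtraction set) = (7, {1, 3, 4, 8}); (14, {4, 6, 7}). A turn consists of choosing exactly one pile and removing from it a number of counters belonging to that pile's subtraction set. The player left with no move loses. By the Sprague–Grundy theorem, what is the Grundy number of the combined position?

Pile A, S = {1, 3, 4, 8}:
G(0) = 0
G(1) = mex{0} = 1
G(2) = mex{1} = 0
G(3) = mex{0,0} = 1
G(4) = mex{1,1,0} = 2
G(5) = mex{2,0,1} = 3
G(6) = mex{3,1,0} = 2
G(7) = mex{2,2,1} = 0
G_A(7) = 0.
Pile B, S = {4, 6, 7}:
n :  0  1  2  3  4  5  6  7  8  9 10 11 12 13 14
G :  0  0  0  0  1  1  1  1  2  2  2  0  0  0  0
G_B(14) = 0.
Combined Grundy value = 0 ⊕ 0 = 0.

0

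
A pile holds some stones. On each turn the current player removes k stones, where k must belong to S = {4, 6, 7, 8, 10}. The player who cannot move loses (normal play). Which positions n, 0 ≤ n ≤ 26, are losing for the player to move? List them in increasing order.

G(0) = 0
G(1) = mex{} = 0
G(2) = mex{} = 0
G(3) = mex{} = 0
G(4) = mex{0} = 1
G(5) = mex{0} = 1
G(6) = mex{0,0} = 1
G(7) = mex{0,0,0} = 1
G(8) = mex{1,0,0,0} = 2
G(9) = mex{1,0,0,0} = 2
G(10) = mex{1,1,0,0,0} = 2
G(11) = mex{1,1,1,0,0} = 2
G(12) = mex{2,1,1,1,0} = 3
G(13) = mex{2,1,1,1,0} = 3
G(14) = mex{2,2,1,1,1} = 0
G(15) = mex{2,2,2,1,1} = 0
G(16) = mex{3,2,2,2,1} = 0
G(17) = mex{3,2,2,2,1} = 0
G(18) = mex{0,3,2,2,2} = 1
G(19) = mex{0,3,3,2,2} = 1
G(20) = mex{0,0,3,3,2} = 1
G(21) = mex{0,0,0,3,2} = 1
G(22) = mex{1,0,0,0,3} = 2
G(23) = mex{1,0,0,0,3} = 2
G(24) = mex{1,1,0,0,0} = 2
G(25) = mex{1,1,1,0,0} = 2
G(26) = mex{2,1,1,1,0} = 3
P-positions are exactly the n with G(n) = 0.

0, 1, 2, 3, 14, 15, 16, 17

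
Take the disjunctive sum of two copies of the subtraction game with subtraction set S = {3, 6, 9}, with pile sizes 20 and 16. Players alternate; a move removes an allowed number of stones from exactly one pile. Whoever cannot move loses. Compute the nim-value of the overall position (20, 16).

3

All piles use S = {3, 6, 9}:
n :  0  1  2  3  4  5  6  7  8  9 10 11 12 13 14 15 16 17 18 19 20
G :  0  0  0  1  1  1  2  2  2  3  3  3  0  0  0  1  1  1  2  2  2
Pile A: G(20) = 2.
Pile B: G(16) = 1.
Combined Grundy value = 2 ⊕ 1 = 3.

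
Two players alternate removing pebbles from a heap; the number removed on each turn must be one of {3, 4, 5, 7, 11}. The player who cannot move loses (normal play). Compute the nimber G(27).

1

n :  0  1  2  3  4  5  6  7  8  9 10 11 12 13 14 15 16 17 18 19 20 21 22 23 24 25 26 27
G :  0  0  0  1  1  1  2  2  2  3  0  3  4  1  4  5  0  3  0  1  2  1  2  3  0  3  0  1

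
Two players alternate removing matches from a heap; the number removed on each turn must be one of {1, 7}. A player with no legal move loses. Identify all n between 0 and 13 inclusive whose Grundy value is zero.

0, 2, 4, 6, 8, 10, 12

n :  0  1  2  3  4  5  6  7  8  9 10 11 12 13
G :  0  1  0  1  0  1  0  1  0  1  0  1  0  1
P-positions are exactly the n with G(n) = 0.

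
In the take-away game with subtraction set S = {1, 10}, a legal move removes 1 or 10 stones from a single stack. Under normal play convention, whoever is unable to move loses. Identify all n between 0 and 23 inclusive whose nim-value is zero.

n :  0  1  2  3  4  5  6  7  8  9 10 11 12 13 14 15 16 17 18 19 20 21 22 23
G :  0  1  0  1  0  1  0  1  0  1  2  0  1  0  1  0  1  0  1  0  1  2  0  1
P-positions are exactly the n with G(n) = 0.

0, 2, 4, 6, 8, 11, 13, 15, 17, 19, 22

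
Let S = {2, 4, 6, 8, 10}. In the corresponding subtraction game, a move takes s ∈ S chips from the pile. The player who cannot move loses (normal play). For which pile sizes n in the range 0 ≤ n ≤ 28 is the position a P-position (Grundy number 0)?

G(0) = 0
G(1) = mex{} = 0
G(2) = mex{0} = 1
G(3) = mex{0} = 1
G(4) = mex{1,0} = 2
G(5) = mex{1,0} = 2
G(6) = mex{2,1,0} = 3
G(7) = mex{2,1,0} = 3
G(8) = mex{3,2,1,0} = 4
G(9) = mex{3,2,1,0} = 4
G(10) = mex{4,3,2,1,0} = 5
G(11) = mex{4,3,2,1,0} = 5
G(12) = mex{5,4,3,2,1} = 0
G(13) = mex{5,4,3,2,1} = 0
G(14) = mex{0,5,4,3,2} = 1
G(15) = mex{0,5,4,3,2} = 1
G(16) = mex{1,0,5,4,3} = 2
G(17) = mex{1,0,5,4,3} = 2
G(18) = mex{2,1,0,5,4} = 3
G(19) = mex{2,1,0,5,4} = 3
G(20) = mex{3,2,1,0,5} = 4
G(21) = mex{3,2,1,0,5} = 4
G(22) = mex{4,3,2,1,0} = 5
G(23) = mex{4,3,2,1,0} = 5
G(24) = mex{5,4,3,2,1} = 0
G(25) = mex{5,4,3,2,1} = 0
G(26) = mex{0,5,4,3,2} = 1
G(27) = mex{0,5,4,3,2} = 1
G(28) = mex{1,0,5,4,3} = 2
P-positions are exactly the n with G(n) = 0.

0, 1, 12, 13, 24, 25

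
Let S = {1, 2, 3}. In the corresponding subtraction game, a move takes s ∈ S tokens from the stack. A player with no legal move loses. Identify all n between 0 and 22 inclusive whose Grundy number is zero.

0, 4, 8, 12, 16, 20

G(0) = 0
G(1) = mex{0} = 1
G(2) = mex{1,0} = 2
G(3) = mex{2,1,0} = 3
G(4) = mex{3,2,1} = 0
G(5) = mex{0,3,2} = 1
G(6) = mex{1,0,3} = 2
G(7) = mex{2,1,0} = 3
G(8) = mex{3,2,1} = 0
G(9) = mex{0,3,2} = 1
G(10) = mex{1,0,3} = 2
G(11) = mex{2,1,0} = 3
G(12) = mex{3,2,1} = 0
G(13) = mex{0,3,2} = 1
G(14) = mex{1,0,3} = 2
G(15) = mex{2,1,0} = 3
G(16) = mex{3,2,1} = 0
G(17) = mex{0,3,2} = 1
G(18) = mex{1,0,3} = 2
G(19) = mex{2,1,0} = 3
G(20) = mex{3,2,1} = 0
G(21) = mex{0,3,2} = 1
G(22) = mex{1,0,3} = 2
P-positions are exactly the n with G(n) = 0.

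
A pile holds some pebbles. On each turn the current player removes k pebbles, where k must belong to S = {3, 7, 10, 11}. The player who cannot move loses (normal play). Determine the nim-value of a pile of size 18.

n :  0  1  2  3  4  5  6  7  8  9 10 11 12 13 14 15 16 17 18
G :  0  0  0  1  1  1  0  2  2  1  3  3  2  2  0  0  3  1  1

1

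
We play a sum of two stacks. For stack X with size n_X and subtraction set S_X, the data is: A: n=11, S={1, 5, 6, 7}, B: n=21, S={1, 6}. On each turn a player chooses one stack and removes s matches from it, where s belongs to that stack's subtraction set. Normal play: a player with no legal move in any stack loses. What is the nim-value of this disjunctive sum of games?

Stack A, S = {1, 5, 6, 7}:
G(0) = 0
G(1) = mex{0} = 1
G(2) = mex{1} = 0
G(3) = mex{0} = 1
G(4) = mex{1} = 0
G(5) = mex{0,0} = 1
G(6) = mex{1,1,0} = 2
G(7) = mex{2,0,1,0} = 3
G(8) = mex{3,1,0,1} = 2
G(9) = mex{2,0,1,0} = 3
G(10) = mex{3,1,0,1} = 2
G(11) = mex{2,2,1,0} = 3
G_A(11) = 3.
Stack B, S = {1, 6}:
n :  0  1  2  3  4  5  6  7  8  9 10 11 12 13 14 15 16 17 18 19 20 21
G :  0  1  0  1  0  1  2  0  1  0  1  0  1  2  0  1  0  1  0  1  2  0
G_B(21) = 0.
Combined Grundy value = 3 ⊕ 0 = 3.

3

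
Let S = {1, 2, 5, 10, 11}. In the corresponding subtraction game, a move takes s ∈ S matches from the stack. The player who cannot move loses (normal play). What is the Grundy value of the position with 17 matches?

G(0) = 0
G(1) = mex{0} = 1
G(2) = mex{1,0} = 2
G(3) = mex{2,1} = 0
G(4) = mex{0,2} = 1
G(5) = mex{1,0,0} = 2
G(6) = mex{2,1,1} = 0
G(7) = mex{0,2,2} = 1
G(8) = mex{1,0,0} = 2
G(9) = mex{2,1,1} = 0
G(10) = mex{0,2,2,0} = 1
G(11) = mex{1,0,0,1,0} = 2
G(12) = mex{2,1,1,2,1} = 0
G(13) = mex{0,2,2,0,2} = 1
G(14) = mex{1,0,0,1,0} = 2
G(15) = mex{2,1,1,2,1} = 0
G(16) = mex{0,2,2,0,2} = 1
G(17) = mex{1,0,0,1,0} = 2

2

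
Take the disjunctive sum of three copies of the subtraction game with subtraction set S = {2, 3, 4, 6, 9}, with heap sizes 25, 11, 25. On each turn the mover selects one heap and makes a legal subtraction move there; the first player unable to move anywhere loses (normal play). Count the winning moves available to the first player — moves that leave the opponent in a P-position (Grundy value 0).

5

All heaps use S = {2, 3, 4, 6, 9}:
n :  0  1  2  3  4  5  6  7  8  9 10 11 12 13 14 15 16 17 18 19 20 21 22 23 24 25
G :  0  0  1  1  2  2  3  3  0  4  1  5  2  0  3  1  4  2  0  3  1  4  2  0  3  1
Heap A: G(25) = 1.
Heap B: G(11) = 5.
Heap C: G(25) = 1.
Combined Grundy value = 1 ⊕ 5 ⊕ 1 = 5.
A winning move leaves total XOR = 0, i.e. changes one component's Grundy value g to g ⊕ X where X is the current total.
Heap A: need g' = 1⊕5 = 4. Options: 25−2→G=0, 25−3→G=2, 25−4→G=4, 25−6→G=3, 25−9→G=4. Hits: 2.
Heap B: need g' = 5⊕5 = 0. Options: 11−2→G=4, 11−3→G=0, 11−4→G=3, 11−6→G=2, 11−9→G=1. Hits: 1.
Heap C: need g' = 1⊕5 = 4. Options: 25−2→G=0, 25−3→G=2, 25−4→G=4, 25−6→G=3, 25−9→G=4. Hits: 2.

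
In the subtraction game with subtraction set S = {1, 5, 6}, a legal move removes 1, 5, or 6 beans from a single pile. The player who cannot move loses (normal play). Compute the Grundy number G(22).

0

n :  0  1  2  3  4  5  6  7  8  9 10 11 12 13 14 15 16 17 18 19 20 21 22
G :  0  1  0  1  0  1  2  3  2  3  2  0  1  0  1  0  1  2  3  2  3  2  0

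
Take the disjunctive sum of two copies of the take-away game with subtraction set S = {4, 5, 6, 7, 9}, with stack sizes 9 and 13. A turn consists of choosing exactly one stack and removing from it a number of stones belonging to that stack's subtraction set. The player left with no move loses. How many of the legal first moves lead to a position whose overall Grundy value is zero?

5

All stacks use S = {4, 5, 6, 7, 9}:
n :  0  1  2  3  4  5  6  7  8  9 10 11 12 13
G :  0  0  0  0  1  1  1  1  2  2  2  2  3  0
Stack A: G(9) = 2.
Stack B: G(13) = 0.
Combined Grundy value = 2 ⊕ 0 = 2.
A winning move leaves total XOR = 0, i.e. changes one component's Grundy value g to g ⊕ X where X is the current total.
Stack A: need g' = 2⊕2 = 0. Options: 9−4→G=1, 9−5→G=1, 9−6→G=0, 9−7→G=0, 9−9→G=0. Hits: 3.
Stack B: need g' = 0⊕2 = 2. Options: 13−4→G=2, 13−5→G=2, 13−6→G=1, 13−7→G=1, 13−9→G=1. Hits: 2.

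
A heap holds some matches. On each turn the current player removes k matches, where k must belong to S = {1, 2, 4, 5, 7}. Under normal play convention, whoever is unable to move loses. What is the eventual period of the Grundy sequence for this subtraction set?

3

n :  0  1  2  3  4  5  6  7  8  9 10 11 12 13 14
G :  0  1  2  0  1  2  0  1  2  0  1  2  0  1  2
G(n+3) = G(n) holds for n = 0,…,6 (a full window of length max(S) = 7), so the sequence is purely periodic with period 3.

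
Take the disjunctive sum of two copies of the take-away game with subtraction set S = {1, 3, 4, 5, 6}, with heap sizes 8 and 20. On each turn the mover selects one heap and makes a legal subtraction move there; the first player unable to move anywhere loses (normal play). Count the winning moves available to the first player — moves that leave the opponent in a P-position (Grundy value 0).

2

All heaps use S = {1, 3, 4, 5, 6}:
G(0) = 0
G(1) = mex{0} = 1
G(2) = mex{1} = 0
G(3) = mex{0,0} = 1
G(4) = mex{1,1,0} = 2
G(5) = mex{2,0,1,0} = 3
G(6) = mex{3,1,0,1,0} = 2
G(7) = mex{2,2,1,0,1} = 3
G(8) = mex{3,3,2,1,0} = 4
G(9) = mex{4,2,3,2,1} = 0
G(10) = mex{0,3,2,3,2} = 1
G(11) = mex{1,4,3,2,3} = 0
G(12) = mex{0,0,4,3,2} = 1
G(13) = mex{1,1,0,4,3} = 2
G(14) = mex{2,0,1,0,4} = 3
G(15) = mex{3,1,0,1,0} = 2
G(16) = mex{2,2,1,0,1} = 3
G(17) = mex{3,3,2,1,0} = 4
G(18) = mex{4,2,3,2,1} = 0
G(19) = mex{0,3,2,3,2} = 1
G(20) = mex{1,4,3,2,3} = 0
Heap A: G(8) = 4.
Heap B: G(20) = 0.
Combined Grundy value = 4 ⊕ 0 = 4.
A winning move leaves total XOR = 0, i.e. changes one component's Grundy value g to g ⊕ X where X is the current total.
Heap A: need g' = 4⊕4 = 0. Options: 8−1→G=3, 8−3→G=3, 8−4→G=2, 8−5→G=1, 8−6→G=0. Hits: 1.
Heap B: need g' = 0⊕4 = 4. Options: 20−1→G=1, 20−3→G=4, 20−4→G=3, 20−5→G=2, 20−6→G=3. Hits: 1.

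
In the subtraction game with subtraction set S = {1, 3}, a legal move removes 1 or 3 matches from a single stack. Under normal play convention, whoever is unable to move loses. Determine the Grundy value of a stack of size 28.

G(0) = 0
G(1) = mex{0} = 1
G(2) = mex{1} = 0
G(3) = mex{0,0} = 1
G(4) = mex{1,1} = 0
G(5) = mex{0,0} = 1
G(6) = mex{1,1} = 0
G(7) = mex{0,0} = 1
G(8) = mex{1,1} = 0
G(9) = mex{0,0} = 1
G(10) = mex{1,1} = 0
G(11) = mex{0,0} = 1
G(12) = mex{1,1} = 0
G(13) = mex{0,0} = 1
G(14) = mex{1,1} = 0
G(15) = mex{0,0} = 1
G(16) = mex{1,1} = 0
G(17) = mex{0,0} = 1
G(18) = mex{1,1} = 0
G(19) = mex{0,0} = 1
G(20) = mex{1,1} = 0
G(21) = mex{0,0} = 1
G(22) = mex{1,1} = 0
G(23) = mex{0,0} = 1
G(24) = mex{1,1} = 0
G(25) = mex{0,0} = 1
G(26) = mex{1,1} = 0
G(27) = mex{0,0} = 1
G(28) = mex{1,1} = 0

0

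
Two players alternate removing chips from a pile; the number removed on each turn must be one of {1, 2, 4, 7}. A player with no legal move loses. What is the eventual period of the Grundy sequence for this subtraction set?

3

n :  0  1  2  3  4  5  6  7  8  9 10 11 12 13 14
G :  0  1  2  0  1  2  0  1  2  0  1  2  0  1  2
G(n+3) = G(n) holds for n = 0,…,6 (a full window of length max(S) = 7), so the sequence is purely periodic with period 3.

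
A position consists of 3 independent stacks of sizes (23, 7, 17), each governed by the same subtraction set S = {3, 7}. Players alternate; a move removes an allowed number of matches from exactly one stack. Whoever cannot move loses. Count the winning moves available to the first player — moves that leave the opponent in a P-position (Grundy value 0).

2

All stacks use S = {3, 7}:
n :  0  1  2  3  4  5  6  7  8  9 10 11 12 13 14 15 16 17 18 19 20 21 22 23
G :  0  0  0  1  1  1  0  2  2  1  0  0  0  1  1  1  0  2  2  1  0  0  0  1
Stack A: G(23) = 1.
Stack B: G(7) = 2.
Stack C: G(17) = 2.
Combined Grundy value = 1 ⊕ 2 ⊕ 2 = 1.
A winning move leaves total XOR = 0, i.e. changes one component's Grundy value g to g ⊕ X where X is the current total.
Stack A: need g' = 1⊕1 = 0. Options: 23−3→G=0, 23−7→G=0. Hits: 2.
Stack B: need g' = 2⊕1 = 3. Options: 7−3→G=1, 7−7→G=0. Hits: 0.
Stack C: need g' = 2⊕1 = 3. Options: 17−3→G=1, 17−7→G=0. Hits: 0.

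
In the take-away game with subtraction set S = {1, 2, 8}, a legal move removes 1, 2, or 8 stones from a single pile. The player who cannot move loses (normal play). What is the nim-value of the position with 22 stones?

G(0) = 0
G(1) = mex{0} = 1
G(2) = mex{1,0} = 2
G(3) = mex{2,1} = 0
G(4) = mex{0,2} = 1
G(5) = mex{1,0} = 2
G(6) = mex{2,1} = 0
G(7) = mex{0,2} = 1
G(8) = mex{1,0,0} = 2
G(9) = mex{2,1,1} = 0
G(10) = mex{0,2,2} = 1
G(11) = mex{1,0,0} = 2
G(12) = mex{2,1,1} = 0
G(13) = mex{0,2,2} = 1
G(14) = mex{1,0,0} = 2
G(15) = mex{2,1,1} = 0
G(16) = mex{0,2,2} = 1
G(17) = mex{1,0,0} = 2
G(18) = mex{2,1,1} = 0
G(19) = mex{0,2,2} = 1
G(20) = mex{1,0,0} = 2
G(21) = mex{2,1,1} = 0
G(22) = mex{0,2,2} = 1

1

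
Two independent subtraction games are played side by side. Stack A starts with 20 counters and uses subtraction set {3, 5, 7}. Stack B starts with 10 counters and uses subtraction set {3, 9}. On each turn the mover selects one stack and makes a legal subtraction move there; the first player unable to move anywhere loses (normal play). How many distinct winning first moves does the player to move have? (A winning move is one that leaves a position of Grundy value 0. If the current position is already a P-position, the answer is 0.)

4

Stack A, S = {3, 5, 7}:
n :  0  1  2  3  4  5  6  7  8  9 10 11 12 13 14 15 16 17 18 19 20
G :  0  0  0  1  1  1  2  2  2  3  0  0  0  1  1  1  2  2  2  3  0
G_A(20) = 0.
Stack B, S = {3, 9}:
n :  0  1  2  3  4  5  6  7  8  9 10
G :  0  0  0  1  1  1  0  0  0  1  1
G_B(10) = 1.
Combined Grundy value = 0 ⊕ 1 = 1.
A winning move leaves total XOR = 0, i.e. changes one component's Grundy value g to g ⊕ X where X is the current total.
Stack A: need g' = 0⊕1 = 1. Options: 20−3→G=2, 20−5→G=1, 20−7→G=1. Hits: 2.
Stack B: need g' = 1⊕1 = 0. Options: 10−3→G=0, 10−9→G=0. Hits: 2.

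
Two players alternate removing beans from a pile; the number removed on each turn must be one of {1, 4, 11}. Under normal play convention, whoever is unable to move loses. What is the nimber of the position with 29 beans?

2

n :  0  1  2  3  4  5  6  7  8  9 10 11 12 13 14 15 16 17 18 19 20 21 22 23 24 25 26 27 28 29
G :  0  1  0  1  2  0  1  0  1  2  0  1  0  1  2  0  1  0  1  2  0  1  0  1  2  0  1  0  1  2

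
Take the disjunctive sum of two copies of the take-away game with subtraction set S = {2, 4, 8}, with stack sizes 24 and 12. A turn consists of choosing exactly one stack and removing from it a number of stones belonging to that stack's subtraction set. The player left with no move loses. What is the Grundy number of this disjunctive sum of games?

All stacks use S = {2, 4, 8}:
n :  0  1  2  3  4  5  6  7  8  9 10 11 12 13 14 15 16 17 18 19 20 21 22 23 24
G :  0  0  1  1  2  2  0  0  1  1  2  2  0  0  1  1  2  2  0  0  1  1  2  2  0
Stack A: G(24) = 0.
Stack B: G(12) = 0.
Combined Grundy value = 0 ⊕ 0 = 0.

0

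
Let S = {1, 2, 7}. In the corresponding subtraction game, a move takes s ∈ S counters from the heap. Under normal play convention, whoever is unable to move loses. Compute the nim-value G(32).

n :  0  1  2  3  4  5  6  7  8  9 10 11 12 13 14 15 16 17 18 19 20 21 22 23 24 25 26 27 28 29 30 31 32
G :  0  1  2  0  1  2  0  1  2  0  1  2  0  1  2  0  1  2  0  1  2  0  1  2  0  1  2  0  1  2  0  1  2

2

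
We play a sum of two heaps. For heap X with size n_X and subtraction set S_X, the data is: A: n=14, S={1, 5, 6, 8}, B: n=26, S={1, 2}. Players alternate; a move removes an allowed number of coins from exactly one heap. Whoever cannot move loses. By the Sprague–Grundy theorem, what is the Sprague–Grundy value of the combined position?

Heap A, S = {1, 5, 6, 8}:
G(0) = 0
G(1) = mex{0} = 1
G(2) = mex{1} = 0
G(3) = mex{0} = 1
G(4) = mex{1} = 0
G(5) = mex{0,0} = 1
G(6) = mex{1,1,0} = 2
G(7) = mex{2,0,1} = 3
G(8) = mex{3,1,0,0} = 2
G(9) = mex{2,0,1,1} = 3
G(10) = mex{3,1,0,0} = 2
G(11) = mex{2,2,1,1} = 0
G(12) = mex{0,3,2,0} = 1
G(13) = mex{1,2,3,1} = 0
G(14) = mex{0,3,2,2} = 1
G_A(14) = 1.
Heap B, S = {1, 2}:
n :  0  1  2  3  4  5  6  7  8  9 10 11 12 13 14 15 16 17 18 19 20 21 22 23 24 25 26
G :  0  1  2  0  1  2  0  1  2  0  1  2  0  1  2  0  1  2  0  1  2  0  1  2  0  1  2
G_B(26) = 2.
Combined Grundy value = 1 ⊕ 2 = 3.

3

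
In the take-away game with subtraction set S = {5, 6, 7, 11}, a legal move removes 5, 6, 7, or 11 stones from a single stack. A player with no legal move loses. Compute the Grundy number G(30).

G(0) = 0
G(1) = mex{} = 0
G(2) = mex{} = 0
G(3) = mex{} = 0
G(4) = mex{} = 0
G(5) = mex{0} = 1
G(6) = mex{0,0} = 1
G(7) = mex{0,0,0} = 1
G(8) = mex{0,0,0} = 1
G(9) = mex{0,0,0} = 1
G(10) = mex{1,0,0} = 2
G(11) = mex{1,1,0,0} = 2
G(12) = mex{1,1,1,0} = 2
G(13) = mex{1,1,1,0} = 2
G(14) = mex{1,1,1,0} = 2
G(15) = mex{2,1,1,0} = 3
G(16) = mex{2,2,1,1} = 0
G(17) = mex{2,2,2,1} = 0
G(18) = mex{2,2,2,1} = 0
G(19) = mex{2,2,2,1} = 0
G(20) = mex{3,2,2,1} = 0
G(21) = mex{0,3,2,2} = 1
G(22) = mex{0,0,3,2} = 1
G(23) = mex{0,0,0,2} = 1
G(24) = mex{0,0,0,2} = 1
G(25) = mex{0,0,0,2} = 1
G(26) = mex{1,0,0,3} = 2
G(27) = mex{1,1,0,0} = 2
G(28) = mex{1,1,1,0} = 2
G(29) = mex{1,1,1,0} = 2
G(30) = mex{1,1,1,0} = 2

2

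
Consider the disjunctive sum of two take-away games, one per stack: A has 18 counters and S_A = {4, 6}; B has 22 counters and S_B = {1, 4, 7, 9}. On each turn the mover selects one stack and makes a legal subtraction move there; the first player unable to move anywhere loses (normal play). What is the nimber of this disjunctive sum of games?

Stack A, S = {4, 6}:
n :  0  1  2  3  4  5  6  7  8  9 10 11 12 13 14 15 16 17 18
G :  0  0  0  0  1  1  1  1  2  2  0  0  0  0  1  1  1  1  2
G_A(18) = 2.
Stack B, S = {1, 4, 7, 9}:
G(0) = 0
G(1) = mex{0} = 1
G(2) = mex{1} = 0
G(3) = mex{0} = 1
G(4) = mex{1,0} = 2
G(5) = mex{2,1} = 0
G(6) = mex{0,0} = 1
G(7) = mex{1,1,0} = 2
G(8) = mex{2,2,1} = 0
G(9) = mex{0,0,0,0} = 1
G(10) = mex{1,1,1,1} = 0
G(11) = mex{0,2,2,0} = 1
G(12) = mex{1,0,0,1} = 2
G(13) = mex{2,1,1,2} = 0
G(14) = mex{0,0,2,0} = 1
G(15) = mex{1,1,0,1} = 2
G(16) = mex{2,2,1,2} = 0
G(17) = mex{0,0,0,0} = 1
G(18) = mex{1,1,1,1} = 0
G(19) = mex{0,2,2,0} = 1
G(20) = mex{1,0,0,1} = 2
G(21) = mex{2,1,1,2} = 0
G(22) = mex{0,0,2,0} = 1
G_B(22) = 1.
Combined Grundy value = 2 ⊕ 1 = 3.

3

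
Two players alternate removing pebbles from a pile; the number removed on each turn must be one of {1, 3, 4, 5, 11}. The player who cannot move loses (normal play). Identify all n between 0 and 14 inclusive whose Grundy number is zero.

0, 2, 8, 10

G(0) = 0
G(1) = mex{0} = 1
G(2) = mex{1} = 0
G(3) = mex{0,0} = 1
G(4) = mex{1,1,0} = 2
G(5) = mex{2,0,1,0} = 3
G(6) = mex{3,1,0,1} = 2
G(7) = mex{2,2,1,0} = 3
G(8) = mex{3,3,2,1} = 0
G(9) = mex{0,2,3,2} = 1
G(10) = mex{1,3,2,3} = 0
G(11) = mex{0,0,3,2,0} = 1
G(12) = mex{1,1,0,3,1} = 2
G(13) = mex{2,0,1,0,0} = 3
G(14) = mex{3,1,0,1,1} = 2
P-positions are exactly the n with G(n) = 0.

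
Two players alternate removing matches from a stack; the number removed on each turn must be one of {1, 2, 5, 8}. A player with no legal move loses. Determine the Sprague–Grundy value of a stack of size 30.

n :  0  1  2  3  4  5  6  7  8  9 10 11 12 13 14 15 16 17 18 19 20 21 22 23 24 25 26 27 28 29 30
G :  0  1  2  0  1  2  0  1  2  0  1  2  0  1  2  0  1  2  0  1  2  0  1  2  0  1  2  0  1  2  0

0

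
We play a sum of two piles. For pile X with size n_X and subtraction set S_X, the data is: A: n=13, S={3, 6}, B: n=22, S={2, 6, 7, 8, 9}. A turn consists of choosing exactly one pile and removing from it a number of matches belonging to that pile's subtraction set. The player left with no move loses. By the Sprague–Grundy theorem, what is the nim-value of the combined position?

0

Pile A, S = {3, 6}:
n :  0  1  2  3  4  5  6  7  8  9 10 11 12 13
G :  0  0  0  1  1  1  2  2  2  0  0  0  1  1
G_A(13) = 1.
Pile B, S = {2, 6, 7, 8, 9}:
G(0) = 0
G(1) = mex{} = 0
G(2) = mex{0} = 1
G(3) = mex{0} = 1
G(4) = mex{1} = 0
G(5) = mex{1} = 0
G(6) = mex{0,0} = 1
G(7) = mex{0,0,0} = 1
G(8) = mex{1,1,0,0} = 2
G(9) = mex{1,1,1,0,0} = 2
G(10) = mex{2,0,1,1,0} = 3
G(11) = mex{2,0,0,1,1} = 3
G(12) = mex{3,1,0,0,1} = 2
G(13) = mex{3,1,1,0,0} = 2
G(14) = mex{2,2,1,1,0} = 3
G(15) = mex{2,2,2,1,1} = 0
G(16) = mex{3,3,2,2,1} = 0
G(17) = mex{0,3,3,2,2} = 1
G(18) = mex{0,2,3,3,2} = 1
G(19) = mex{1,2,2,3,3} = 0
G(20) = mex{1,3,2,2,3} = 0
G(21) = mex{0,0,3,2,2} = 1
G(22) = mex{0,0,0,3,2} = 1
G_B(22) = 1.
Combined Grundy value = 1 ⊕ 1 = 0.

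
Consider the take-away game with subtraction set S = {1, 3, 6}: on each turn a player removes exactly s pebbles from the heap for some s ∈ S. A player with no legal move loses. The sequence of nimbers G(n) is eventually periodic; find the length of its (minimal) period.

G(0) = 0
G(1) = mex{0} = 1
G(2) = mex{1} = 0
G(3) = mex{0,0} = 1
G(4) = mex{1,1} = 0
G(5) = mex{0,0} = 1
G(6) = mex{1,1,0} = 2
G(7) = mex{2,0,1} = 3
G(8) = mex{3,1,0} = 2
G(9) = mex{2,2,1} = 0
G(10) = mex{0,3,0} = 1
G(11) = mex{1,2,1} = 0
G(12) = mex{0,0,2} = 1
G(13) = mex{1,1,3} = 0
G(14) = mex{0,0,2} = 1
G(15) = mex{1,1,0} = 2
G(16) = mex{2,0,1} = 3
G(17) = mex{3,1,0} = 2
G(18) = mex{2,2,1} = 0
G(19) = mex{0,3,0} = 1
G(n+9) = G(n) holds for n = 0,…,5 (a full window of length max(S) = 6), so the sequence is purely periodic with period 9.

9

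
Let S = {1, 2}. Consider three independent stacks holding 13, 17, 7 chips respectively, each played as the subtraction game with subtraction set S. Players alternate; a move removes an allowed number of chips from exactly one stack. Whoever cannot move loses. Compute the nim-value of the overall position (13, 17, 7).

All stacks use S = {1, 2}:
G(0) = 0
G(1) = mex{0} = 1
G(2) = mex{1,0} = 2
G(3) = mex{2,1} = 0
G(4) = mex{0,2} = 1
G(5) = mex{1,0} = 2
G(6) = mex{2,1} = 0
G(7) = mex{0,2} = 1
G(8) = mex{1,0} = 2
G(9) = mex{2,1} = 0
G(10) = mex{0,2} = 1
G(11) = mex{1,0} = 2
G(12) = mex{2,1} = 0
G(13) = mex{0,2} = 1
G(14) = mex{1,0} = 2
G(15) = mex{2,1} = 0
G(16) = mex{0,2} = 1
G(17) = mex{1,0} = 2
Stack A: G(13) = 1.
Stack B: G(17) = 2.
Stack C: G(7) = 1.
Combined Grundy value = 1 ⊕ 2 ⊕ 1 = 2.

2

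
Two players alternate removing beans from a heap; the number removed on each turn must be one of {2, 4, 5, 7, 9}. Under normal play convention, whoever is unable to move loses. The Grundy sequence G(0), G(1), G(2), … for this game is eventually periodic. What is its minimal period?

n :  0  1  2  3  4  5  6  7  8  9 10 11 12 13 14 15 16 17 18 19 20 21 22 23
G :  0  0  1  1  2  2  3  3  4  4  5  0  0  1  1  2  2  3  3  4  4  5  0  0
G(n+11) = G(n) holds for n = 0,…,8 (a full window of length max(S) = 9), so the sequence is purely periodic with period 11.

11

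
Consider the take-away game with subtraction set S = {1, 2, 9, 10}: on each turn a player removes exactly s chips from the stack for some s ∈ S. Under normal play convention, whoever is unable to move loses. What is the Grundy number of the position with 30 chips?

2

n :  0  1  2  3  4  5  6  7  8  9 10 11 12 13 14 15 16 17 18 19 20 21 22 23 24 25 26 27 28 29 30
G :  0  1  2  0  1  2  0  1  2  3  4  0  1  2  0  1  2  0  1  2  3  4  0  1  2  0  1  2  0  1  2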